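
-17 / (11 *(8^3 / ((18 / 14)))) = -153 / 39424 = -0.00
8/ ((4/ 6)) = 12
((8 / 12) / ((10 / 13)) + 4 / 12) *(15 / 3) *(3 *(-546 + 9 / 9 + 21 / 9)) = -9768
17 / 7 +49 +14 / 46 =8329 / 161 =51.73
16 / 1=16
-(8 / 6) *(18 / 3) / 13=-8 / 13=-0.62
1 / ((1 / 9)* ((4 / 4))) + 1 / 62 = 559 / 62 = 9.02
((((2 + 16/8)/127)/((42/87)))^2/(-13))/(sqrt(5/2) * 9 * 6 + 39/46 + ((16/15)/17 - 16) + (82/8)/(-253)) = -6048687353860800 * sqrt(10)/4831251982580411518403 - 260730178819440/371634767890800886031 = -0.00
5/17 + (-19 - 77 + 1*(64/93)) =-150223/1581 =-95.02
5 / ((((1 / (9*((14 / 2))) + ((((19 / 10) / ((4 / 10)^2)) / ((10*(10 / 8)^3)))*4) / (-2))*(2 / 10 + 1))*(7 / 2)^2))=-18750 / 66157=-0.28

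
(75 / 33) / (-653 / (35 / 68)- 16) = -875 / 494604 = -0.00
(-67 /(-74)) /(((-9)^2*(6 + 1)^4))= 0.00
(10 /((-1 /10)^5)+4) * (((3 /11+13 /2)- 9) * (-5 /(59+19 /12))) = -1469994120 /7997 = -183818.20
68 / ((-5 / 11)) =-748 / 5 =-149.60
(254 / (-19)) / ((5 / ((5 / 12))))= -127 / 114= -1.11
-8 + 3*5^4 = 1867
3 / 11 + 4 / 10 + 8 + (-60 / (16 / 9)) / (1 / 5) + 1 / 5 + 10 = -32973 / 220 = -149.88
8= 8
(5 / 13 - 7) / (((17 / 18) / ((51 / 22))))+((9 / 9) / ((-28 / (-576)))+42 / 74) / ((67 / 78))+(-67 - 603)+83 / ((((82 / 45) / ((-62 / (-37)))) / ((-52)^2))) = 20930198942594 / 101740639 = 205721.13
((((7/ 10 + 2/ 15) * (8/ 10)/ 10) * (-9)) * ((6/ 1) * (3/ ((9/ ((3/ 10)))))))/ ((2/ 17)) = -153/ 50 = -3.06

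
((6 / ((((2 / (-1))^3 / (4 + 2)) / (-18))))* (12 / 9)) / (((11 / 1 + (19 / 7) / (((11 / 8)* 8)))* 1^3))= 4158 / 433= 9.60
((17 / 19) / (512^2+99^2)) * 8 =136 / 5166955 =0.00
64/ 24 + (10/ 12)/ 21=341/ 126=2.71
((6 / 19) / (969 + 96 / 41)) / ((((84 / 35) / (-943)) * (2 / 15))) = -38663 / 40356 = -0.96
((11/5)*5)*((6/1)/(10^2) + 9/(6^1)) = 429/25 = 17.16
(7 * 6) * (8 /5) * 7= 2352 /5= 470.40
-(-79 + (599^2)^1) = -358722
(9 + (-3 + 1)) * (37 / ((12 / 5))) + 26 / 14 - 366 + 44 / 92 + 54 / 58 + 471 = 12112307 / 56028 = 216.18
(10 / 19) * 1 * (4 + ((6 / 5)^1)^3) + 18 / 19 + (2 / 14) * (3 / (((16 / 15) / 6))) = 169517 / 26600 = 6.37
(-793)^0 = 1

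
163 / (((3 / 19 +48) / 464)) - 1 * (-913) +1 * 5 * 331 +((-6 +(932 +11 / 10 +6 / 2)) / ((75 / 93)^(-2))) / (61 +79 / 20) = 526417584838 / 126914465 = 4147.81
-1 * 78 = -78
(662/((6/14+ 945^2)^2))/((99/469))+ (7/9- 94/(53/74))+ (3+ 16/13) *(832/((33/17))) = 1682.87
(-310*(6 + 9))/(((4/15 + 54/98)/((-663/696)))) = 377661375/69716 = 5417.14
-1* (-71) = 71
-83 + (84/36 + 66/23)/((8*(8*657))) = -240808537/2901312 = -83.00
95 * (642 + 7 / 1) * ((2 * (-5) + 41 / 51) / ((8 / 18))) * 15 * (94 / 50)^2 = -67633279.15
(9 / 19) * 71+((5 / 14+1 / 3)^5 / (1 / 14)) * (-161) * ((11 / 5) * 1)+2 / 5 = -94285616171 / 126690480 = -744.22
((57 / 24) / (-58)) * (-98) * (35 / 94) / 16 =32585 / 348928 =0.09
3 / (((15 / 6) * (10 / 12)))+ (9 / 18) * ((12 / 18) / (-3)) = 299 / 225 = 1.33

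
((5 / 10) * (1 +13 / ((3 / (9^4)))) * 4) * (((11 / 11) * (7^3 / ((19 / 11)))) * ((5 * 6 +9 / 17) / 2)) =172368955.99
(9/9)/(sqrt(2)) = sqrt(2)/2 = 0.71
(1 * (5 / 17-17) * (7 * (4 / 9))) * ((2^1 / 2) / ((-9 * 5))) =1.15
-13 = -13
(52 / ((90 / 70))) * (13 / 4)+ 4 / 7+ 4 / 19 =158275 / 1197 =132.23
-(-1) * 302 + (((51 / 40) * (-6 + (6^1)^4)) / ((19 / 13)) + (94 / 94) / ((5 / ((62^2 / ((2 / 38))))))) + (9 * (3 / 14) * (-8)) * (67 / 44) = 468483667 / 29260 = 16011.06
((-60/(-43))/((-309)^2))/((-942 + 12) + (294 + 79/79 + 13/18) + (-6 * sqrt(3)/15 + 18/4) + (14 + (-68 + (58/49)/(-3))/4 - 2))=-82314267000/3576003682596721219 + 51861600 * sqrt(3)/3576003682596721219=-0.00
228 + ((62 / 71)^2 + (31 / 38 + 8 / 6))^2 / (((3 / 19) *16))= 193023921189097 / 834316310592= 231.36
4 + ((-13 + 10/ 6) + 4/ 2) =-16/ 3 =-5.33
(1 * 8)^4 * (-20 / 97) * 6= -491520 / 97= -5067.22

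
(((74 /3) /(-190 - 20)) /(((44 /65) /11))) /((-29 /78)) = 6253 /1218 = 5.13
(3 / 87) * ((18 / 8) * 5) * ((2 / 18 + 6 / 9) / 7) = 0.04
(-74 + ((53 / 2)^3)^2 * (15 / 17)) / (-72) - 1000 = -332543672423 / 78336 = -4245093.86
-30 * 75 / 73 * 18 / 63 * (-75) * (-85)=-28687500 / 511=-56139.92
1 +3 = 4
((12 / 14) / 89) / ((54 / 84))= 4 / 267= 0.01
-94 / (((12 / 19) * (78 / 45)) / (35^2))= -5469625 / 52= -105185.10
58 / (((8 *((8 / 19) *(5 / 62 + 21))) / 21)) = 358701 / 20912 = 17.15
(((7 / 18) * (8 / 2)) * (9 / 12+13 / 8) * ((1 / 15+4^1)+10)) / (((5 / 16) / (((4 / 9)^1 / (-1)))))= -449008 / 6075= -73.91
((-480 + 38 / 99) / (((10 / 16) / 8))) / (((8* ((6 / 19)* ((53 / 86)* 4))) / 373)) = -28939424324 / 78705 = -367694.86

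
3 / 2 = 1.50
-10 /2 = -5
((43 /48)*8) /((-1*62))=-43 /372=-0.12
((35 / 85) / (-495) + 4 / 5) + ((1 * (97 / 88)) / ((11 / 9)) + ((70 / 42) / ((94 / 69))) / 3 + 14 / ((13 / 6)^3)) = 53300197943 / 15293070936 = 3.49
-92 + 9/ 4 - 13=-411/ 4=-102.75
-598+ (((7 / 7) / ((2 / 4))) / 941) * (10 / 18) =-5064452 / 8469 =-598.00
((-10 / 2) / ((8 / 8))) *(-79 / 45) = 79 / 9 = 8.78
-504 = -504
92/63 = 1.46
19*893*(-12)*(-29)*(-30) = -177135480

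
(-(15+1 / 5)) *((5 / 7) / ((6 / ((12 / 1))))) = -152 / 7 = -21.71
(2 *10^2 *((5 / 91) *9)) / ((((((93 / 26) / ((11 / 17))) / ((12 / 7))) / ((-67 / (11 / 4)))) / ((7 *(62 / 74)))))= -19296000 / 4403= -4382.47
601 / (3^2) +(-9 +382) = 3958 / 9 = 439.78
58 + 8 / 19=1110 / 19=58.42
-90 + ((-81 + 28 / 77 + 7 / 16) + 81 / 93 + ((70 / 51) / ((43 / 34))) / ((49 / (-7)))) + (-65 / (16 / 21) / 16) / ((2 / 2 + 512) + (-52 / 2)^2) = -2269359895753 / 13389547776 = -169.49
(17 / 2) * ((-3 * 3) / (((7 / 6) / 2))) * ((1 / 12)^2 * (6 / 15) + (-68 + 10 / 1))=1064829 / 140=7605.92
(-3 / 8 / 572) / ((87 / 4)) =-1 / 33176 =-0.00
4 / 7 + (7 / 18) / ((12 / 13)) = 1501 / 1512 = 0.99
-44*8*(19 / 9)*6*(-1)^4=-13376 / 3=-4458.67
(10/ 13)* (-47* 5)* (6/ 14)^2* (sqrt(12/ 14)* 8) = -169200* sqrt(42)/ 4459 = -245.92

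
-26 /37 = -0.70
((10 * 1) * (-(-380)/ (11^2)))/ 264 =475/ 3993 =0.12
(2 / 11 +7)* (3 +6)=711 / 11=64.64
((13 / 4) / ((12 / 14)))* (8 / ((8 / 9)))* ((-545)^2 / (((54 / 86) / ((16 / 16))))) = 1162258825 / 72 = 16142483.68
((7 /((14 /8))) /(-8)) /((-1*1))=1 /2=0.50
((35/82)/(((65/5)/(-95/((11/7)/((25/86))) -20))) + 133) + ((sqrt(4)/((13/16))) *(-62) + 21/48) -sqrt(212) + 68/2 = 54812319/4033744 -2 *sqrt(53) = -0.97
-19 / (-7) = 19 / 7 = 2.71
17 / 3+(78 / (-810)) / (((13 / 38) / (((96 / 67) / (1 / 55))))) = -9959 / 603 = -16.52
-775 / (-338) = 775 / 338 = 2.29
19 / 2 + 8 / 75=1441 / 150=9.61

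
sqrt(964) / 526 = sqrt(241) / 263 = 0.06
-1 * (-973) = 973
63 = 63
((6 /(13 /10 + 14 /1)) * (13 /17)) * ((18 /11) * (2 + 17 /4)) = 3.07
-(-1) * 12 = 12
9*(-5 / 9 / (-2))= 5 / 2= 2.50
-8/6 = -4/3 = -1.33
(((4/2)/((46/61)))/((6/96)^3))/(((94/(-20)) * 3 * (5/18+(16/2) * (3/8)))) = -14991360/63779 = -235.05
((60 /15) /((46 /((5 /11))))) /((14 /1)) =5 /1771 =0.00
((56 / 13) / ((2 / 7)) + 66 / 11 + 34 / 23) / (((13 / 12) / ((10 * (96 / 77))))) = 77690880 / 299299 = 259.58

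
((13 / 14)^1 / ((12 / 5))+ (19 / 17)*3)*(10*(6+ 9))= 560.98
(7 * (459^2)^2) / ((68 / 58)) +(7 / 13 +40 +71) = 6890348864387 / 26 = 265013417861.04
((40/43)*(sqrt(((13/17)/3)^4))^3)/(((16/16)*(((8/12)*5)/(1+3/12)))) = 24134045/252213458481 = 0.00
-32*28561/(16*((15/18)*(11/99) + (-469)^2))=-3084588/11877899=-0.26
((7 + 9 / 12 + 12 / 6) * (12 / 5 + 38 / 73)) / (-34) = -20787 / 24820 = -0.84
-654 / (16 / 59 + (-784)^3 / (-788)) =-3800721 / 3553942568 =-0.00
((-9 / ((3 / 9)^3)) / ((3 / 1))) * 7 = -567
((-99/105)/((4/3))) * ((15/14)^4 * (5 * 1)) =-5011875/1075648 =-4.66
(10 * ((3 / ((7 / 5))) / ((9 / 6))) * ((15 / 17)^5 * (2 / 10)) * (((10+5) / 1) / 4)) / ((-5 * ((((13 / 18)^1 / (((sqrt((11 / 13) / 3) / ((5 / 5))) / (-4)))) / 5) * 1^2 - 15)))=1268630859375 / 16516996281163 - 4442343750 * sqrt(429) / 16516996281163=0.07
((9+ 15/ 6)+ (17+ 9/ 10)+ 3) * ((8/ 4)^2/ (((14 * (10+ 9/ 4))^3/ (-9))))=-46656/ 201768035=-0.00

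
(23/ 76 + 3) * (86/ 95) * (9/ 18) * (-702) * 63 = -238665609/ 3610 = -66112.36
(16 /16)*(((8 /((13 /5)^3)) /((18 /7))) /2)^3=0.00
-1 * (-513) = 513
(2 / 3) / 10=1 / 15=0.07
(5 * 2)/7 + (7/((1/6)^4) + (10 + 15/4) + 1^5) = 254469/28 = 9088.18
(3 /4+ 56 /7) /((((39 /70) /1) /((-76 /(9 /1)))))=-46550 /351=-132.62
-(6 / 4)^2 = -9 / 4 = -2.25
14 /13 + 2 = 40 /13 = 3.08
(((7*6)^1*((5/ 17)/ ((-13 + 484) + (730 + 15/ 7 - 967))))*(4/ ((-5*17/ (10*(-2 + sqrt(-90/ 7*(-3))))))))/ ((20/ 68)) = 1568/ 9367 - 336*sqrt(210)/ 9367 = -0.35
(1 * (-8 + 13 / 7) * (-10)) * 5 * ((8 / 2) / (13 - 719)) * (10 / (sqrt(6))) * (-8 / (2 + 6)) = 21500 * sqrt(6) / 7413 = 7.10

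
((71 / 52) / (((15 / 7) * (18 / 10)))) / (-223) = -497 / 313092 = -0.00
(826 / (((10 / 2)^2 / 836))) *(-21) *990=-2871248688 / 5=-574249737.60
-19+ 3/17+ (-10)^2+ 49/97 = 134693/1649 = 81.68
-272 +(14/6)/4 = -3257/12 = -271.42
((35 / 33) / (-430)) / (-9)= 7 / 25542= 0.00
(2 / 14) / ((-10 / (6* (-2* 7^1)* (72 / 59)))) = 432 / 295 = 1.46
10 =10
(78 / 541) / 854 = 39 / 231007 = 0.00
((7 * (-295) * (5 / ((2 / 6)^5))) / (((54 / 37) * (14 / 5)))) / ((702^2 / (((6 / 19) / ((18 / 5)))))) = -1364375 / 12484368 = -0.11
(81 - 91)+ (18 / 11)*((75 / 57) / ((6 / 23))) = -365 / 209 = -1.75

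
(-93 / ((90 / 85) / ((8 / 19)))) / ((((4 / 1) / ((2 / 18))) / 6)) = -1054 / 171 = -6.16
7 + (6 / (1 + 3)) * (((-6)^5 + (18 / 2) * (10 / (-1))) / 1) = -11792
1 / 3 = 0.33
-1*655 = -655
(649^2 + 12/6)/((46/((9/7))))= 3790827/322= 11772.75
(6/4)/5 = 3/10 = 0.30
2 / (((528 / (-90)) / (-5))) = 75 / 44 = 1.70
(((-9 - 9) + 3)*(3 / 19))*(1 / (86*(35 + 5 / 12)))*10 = -108 / 13889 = -0.01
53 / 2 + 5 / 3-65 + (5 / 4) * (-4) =-251 / 6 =-41.83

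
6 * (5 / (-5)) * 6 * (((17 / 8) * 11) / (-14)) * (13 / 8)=21879 / 224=97.67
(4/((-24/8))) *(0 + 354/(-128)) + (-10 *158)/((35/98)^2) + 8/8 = -990601/80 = -12382.51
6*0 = 0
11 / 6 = 1.83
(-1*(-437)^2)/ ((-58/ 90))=8593605/ 29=296331.21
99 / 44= 9 / 4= 2.25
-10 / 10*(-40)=40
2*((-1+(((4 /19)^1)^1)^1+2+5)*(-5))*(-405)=477900 /19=25152.63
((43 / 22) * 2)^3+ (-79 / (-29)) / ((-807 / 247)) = 1834730518 / 31149393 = 58.90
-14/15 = -0.93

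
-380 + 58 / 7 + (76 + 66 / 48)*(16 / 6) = -3473 / 21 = -165.38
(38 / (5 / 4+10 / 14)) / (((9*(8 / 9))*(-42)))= -19 / 330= -0.06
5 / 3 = 1.67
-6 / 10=-3 / 5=-0.60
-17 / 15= -1.13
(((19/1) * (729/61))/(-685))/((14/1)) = -13851/584990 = -0.02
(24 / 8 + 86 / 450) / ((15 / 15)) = 718 / 225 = 3.19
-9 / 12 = -3 / 4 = -0.75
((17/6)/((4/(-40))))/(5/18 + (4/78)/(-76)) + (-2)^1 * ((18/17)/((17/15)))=-18535305/178024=-104.12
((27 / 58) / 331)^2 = 729 / 368563204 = 0.00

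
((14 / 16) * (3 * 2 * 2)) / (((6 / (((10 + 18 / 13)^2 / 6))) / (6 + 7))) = 19166 / 39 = 491.44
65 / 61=1.07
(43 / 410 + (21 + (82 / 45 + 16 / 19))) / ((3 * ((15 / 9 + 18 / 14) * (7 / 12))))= 1666459 / 362235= 4.60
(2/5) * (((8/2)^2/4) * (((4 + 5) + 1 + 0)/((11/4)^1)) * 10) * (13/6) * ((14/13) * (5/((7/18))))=19200/11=1745.45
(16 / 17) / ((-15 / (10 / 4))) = -8 / 51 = -0.16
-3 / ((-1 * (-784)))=-3 / 784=-0.00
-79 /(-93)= 79 /93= 0.85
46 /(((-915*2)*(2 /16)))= -184 /915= -0.20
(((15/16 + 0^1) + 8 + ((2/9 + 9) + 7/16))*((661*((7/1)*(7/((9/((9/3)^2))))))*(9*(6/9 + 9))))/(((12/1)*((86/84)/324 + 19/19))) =237704781951/54604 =4353248.52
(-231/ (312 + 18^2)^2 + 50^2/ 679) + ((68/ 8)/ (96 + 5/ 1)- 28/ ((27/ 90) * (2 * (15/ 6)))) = -137786033951/ 9246643728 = -14.90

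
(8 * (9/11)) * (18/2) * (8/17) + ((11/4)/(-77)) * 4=36101/1309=27.58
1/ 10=0.10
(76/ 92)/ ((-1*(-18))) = 0.05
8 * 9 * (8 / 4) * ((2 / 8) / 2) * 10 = 180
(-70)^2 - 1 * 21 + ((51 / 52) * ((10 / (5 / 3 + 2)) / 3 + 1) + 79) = 2837047 / 572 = 4959.87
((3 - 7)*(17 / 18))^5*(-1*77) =3498527648 / 59049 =59247.87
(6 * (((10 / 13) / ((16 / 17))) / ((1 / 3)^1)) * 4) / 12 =255 / 52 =4.90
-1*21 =-21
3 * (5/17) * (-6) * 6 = -540/17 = -31.76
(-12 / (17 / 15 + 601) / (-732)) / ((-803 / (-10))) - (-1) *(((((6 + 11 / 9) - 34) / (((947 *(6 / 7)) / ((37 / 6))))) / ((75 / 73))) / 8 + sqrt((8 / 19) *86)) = -251984043037709 / 10180885702917600 + 4 *sqrt(817) / 19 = 5.99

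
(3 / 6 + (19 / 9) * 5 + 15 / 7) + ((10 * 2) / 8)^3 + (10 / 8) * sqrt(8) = 5 * sqrt(2) / 2 + 14527 / 504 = 32.36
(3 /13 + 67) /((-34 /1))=-437 /221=-1.98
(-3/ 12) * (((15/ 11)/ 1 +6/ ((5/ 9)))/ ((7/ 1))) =-669/ 1540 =-0.43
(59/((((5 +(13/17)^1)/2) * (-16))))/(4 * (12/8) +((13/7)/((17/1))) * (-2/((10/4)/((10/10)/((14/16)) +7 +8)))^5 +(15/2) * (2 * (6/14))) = 127935784375/3922996659444656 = 0.00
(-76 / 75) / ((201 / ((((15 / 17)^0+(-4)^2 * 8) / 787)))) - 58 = -229374418 / 3954675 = -58.00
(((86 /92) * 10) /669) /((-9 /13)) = -2795 /138483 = -0.02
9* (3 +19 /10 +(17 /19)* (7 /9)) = 9569 /190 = 50.36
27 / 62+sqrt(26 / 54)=27 / 62+sqrt(39) / 9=1.13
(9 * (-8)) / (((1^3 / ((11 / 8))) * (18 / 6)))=-33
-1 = -1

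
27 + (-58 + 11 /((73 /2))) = -2241 /73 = -30.70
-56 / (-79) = 56 / 79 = 0.71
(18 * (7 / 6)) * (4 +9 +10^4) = 210273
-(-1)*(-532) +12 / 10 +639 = 541 / 5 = 108.20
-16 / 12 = -4 / 3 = -1.33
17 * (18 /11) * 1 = 306 /11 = 27.82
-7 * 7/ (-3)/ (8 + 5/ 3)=1.69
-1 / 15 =-0.07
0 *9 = 0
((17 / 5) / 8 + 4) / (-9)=-59 / 120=-0.49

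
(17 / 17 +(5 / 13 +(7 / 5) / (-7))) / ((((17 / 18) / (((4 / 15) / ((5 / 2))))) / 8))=29568 / 27625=1.07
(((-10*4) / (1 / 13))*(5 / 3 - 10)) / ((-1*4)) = -3250 / 3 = -1083.33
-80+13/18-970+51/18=-9418/9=-1046.44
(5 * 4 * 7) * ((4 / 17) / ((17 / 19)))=10640 / 289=36.82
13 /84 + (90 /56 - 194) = -4037 /21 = -192.24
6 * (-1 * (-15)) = 90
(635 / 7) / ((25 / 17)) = 61.69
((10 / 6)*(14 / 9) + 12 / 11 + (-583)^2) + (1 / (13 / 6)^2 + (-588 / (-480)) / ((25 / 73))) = 17060423695361 / 50193000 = 339896.47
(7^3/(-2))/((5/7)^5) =-922.37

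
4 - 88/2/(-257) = 1072/257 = 4.17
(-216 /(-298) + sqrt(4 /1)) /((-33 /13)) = -5278 /4917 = -1.07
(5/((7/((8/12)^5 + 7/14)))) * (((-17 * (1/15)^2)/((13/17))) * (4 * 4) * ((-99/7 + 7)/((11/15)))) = 6.95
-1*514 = -514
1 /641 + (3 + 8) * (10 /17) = 70527 /10897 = 6.47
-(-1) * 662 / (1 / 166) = 109892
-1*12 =-12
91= 91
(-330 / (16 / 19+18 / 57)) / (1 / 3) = -855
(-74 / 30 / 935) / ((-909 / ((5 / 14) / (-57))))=-37 / 2034696510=-0.00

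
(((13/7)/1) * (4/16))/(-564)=-13/15792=-0.00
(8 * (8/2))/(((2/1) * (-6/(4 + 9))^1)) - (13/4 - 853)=9781/12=815.08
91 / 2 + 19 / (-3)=39.17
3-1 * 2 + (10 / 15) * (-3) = -1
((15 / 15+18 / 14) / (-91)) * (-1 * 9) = 144 / 637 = 0.23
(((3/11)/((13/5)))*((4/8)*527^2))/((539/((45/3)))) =405.37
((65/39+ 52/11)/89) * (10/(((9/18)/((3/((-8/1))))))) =-1055/1958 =-0.54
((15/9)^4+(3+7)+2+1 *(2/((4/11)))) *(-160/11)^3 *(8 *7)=-468500480000/107811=-4345572.16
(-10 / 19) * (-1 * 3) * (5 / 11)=0.72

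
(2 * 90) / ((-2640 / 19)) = -57 / 44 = -1.30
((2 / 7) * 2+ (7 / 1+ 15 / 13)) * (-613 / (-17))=314.62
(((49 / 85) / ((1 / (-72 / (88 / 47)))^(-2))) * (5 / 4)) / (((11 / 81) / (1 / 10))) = 539 / 1502120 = 0.00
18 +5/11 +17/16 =3435/176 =19.52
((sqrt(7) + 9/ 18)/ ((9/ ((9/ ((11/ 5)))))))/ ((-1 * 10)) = -sqrt(7)/ 22 - 1/ 44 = -0.14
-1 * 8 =-8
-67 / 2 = -33.50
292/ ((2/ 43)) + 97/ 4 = 6302.25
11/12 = 0.92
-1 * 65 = -65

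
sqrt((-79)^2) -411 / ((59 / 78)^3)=-178815931 / 205379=-870.66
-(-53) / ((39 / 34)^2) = 61268 / 1521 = 40.28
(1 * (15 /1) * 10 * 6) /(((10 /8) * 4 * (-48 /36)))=-135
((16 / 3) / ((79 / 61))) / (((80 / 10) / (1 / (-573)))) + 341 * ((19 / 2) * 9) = 7918691867 / 271602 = 29155.50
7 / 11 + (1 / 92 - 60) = -60065 / 1012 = -59.35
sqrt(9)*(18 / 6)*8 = 72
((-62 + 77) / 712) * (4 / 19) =15 / 3382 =0.00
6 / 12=1 / 2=0.50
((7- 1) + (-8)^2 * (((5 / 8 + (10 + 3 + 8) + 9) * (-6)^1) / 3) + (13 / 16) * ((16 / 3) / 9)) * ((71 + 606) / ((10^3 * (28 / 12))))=-2043863 / 1800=-1135.48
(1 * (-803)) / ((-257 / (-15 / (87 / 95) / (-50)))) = 15257 / 14906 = 1.02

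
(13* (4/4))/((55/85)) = 221/11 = 20.09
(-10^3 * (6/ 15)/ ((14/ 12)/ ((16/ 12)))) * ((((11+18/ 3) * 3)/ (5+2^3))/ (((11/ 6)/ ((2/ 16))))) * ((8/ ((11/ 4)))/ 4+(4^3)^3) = -352951660800/ 11011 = -32054460.16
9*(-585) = -5265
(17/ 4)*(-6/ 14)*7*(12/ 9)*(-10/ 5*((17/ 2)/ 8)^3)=83521/ 2048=40.78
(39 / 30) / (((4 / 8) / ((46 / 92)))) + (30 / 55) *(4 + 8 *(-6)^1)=-227 / 10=-22.70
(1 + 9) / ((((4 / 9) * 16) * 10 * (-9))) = -1 / 64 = -0.02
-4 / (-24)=1 / 6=0.17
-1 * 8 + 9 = 1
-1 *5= -5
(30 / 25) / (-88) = -3 / 220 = -0.01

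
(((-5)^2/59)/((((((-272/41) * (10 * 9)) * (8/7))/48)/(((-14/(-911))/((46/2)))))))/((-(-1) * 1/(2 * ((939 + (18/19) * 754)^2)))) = -3304056878535/30346900396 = -108.88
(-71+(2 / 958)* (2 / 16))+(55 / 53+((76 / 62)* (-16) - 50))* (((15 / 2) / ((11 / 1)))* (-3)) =4797181997 / 69255736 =69.27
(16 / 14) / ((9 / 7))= 8 / 9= 0.89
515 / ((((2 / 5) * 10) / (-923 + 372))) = -283765 / 4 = -70941.25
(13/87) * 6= 26/29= 0.90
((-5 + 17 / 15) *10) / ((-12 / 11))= 319 / 9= 35.44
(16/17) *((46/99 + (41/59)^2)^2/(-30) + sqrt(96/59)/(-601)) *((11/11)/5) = -34122123848/6056875013211 - 64 *sqrt(354)/3014015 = -0.01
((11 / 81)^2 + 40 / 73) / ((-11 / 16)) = -4340368 / 5268483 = -0.82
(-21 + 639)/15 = 206/5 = 41.20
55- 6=49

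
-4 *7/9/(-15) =28/135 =0.21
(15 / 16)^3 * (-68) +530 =485345 / 1024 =473.97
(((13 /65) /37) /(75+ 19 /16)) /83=0.00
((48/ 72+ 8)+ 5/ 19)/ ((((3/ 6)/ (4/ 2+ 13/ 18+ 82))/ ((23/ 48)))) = 17853175/ 24624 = 725.03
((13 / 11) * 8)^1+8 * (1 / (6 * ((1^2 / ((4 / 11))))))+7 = 559 / 33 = 16.94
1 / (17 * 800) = 1 / 13600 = 0.00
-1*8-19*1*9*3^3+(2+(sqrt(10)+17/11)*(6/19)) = -966105/209+6*sqrt(10)/19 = -4621.51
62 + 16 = 78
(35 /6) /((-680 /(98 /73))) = -0.01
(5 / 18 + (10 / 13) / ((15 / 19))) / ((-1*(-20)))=293 / 4680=0.06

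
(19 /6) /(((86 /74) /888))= 104044 /43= 2419.63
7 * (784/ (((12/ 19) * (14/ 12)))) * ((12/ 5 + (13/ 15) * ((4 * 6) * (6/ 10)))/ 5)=2770656/ 125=22165.25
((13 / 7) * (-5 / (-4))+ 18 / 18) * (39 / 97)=3627 / 2716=1.34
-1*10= -10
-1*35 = -35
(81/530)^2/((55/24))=39366/3862375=0.01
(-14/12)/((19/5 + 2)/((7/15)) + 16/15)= -245/2834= -0.09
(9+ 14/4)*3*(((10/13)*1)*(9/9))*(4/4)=28.85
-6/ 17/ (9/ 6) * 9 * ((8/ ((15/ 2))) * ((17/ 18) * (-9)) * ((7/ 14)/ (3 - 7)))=-12/ 5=-2.40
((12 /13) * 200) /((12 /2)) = 400 /13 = 30.77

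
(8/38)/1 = 4/19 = 0.21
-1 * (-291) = 291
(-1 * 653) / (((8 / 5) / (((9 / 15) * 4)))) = -1959 / 2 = -979.50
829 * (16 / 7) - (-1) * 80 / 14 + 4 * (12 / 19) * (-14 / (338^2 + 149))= 9638600088 / 5071423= 1900.57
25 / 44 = 0.57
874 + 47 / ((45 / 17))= 40129 / 45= 891.76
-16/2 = -8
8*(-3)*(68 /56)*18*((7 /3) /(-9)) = 136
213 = 213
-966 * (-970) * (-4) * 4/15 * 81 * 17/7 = -196613568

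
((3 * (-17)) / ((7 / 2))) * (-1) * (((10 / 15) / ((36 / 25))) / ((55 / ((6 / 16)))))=0.05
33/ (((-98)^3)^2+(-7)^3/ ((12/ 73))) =396/ 10630108545329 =0.00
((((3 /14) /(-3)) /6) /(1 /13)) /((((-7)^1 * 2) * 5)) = 13 /5880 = 0.00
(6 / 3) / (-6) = -1 / 3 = -0.33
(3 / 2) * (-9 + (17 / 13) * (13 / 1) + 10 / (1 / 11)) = 177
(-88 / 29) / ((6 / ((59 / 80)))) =-649 / 1740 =-0.37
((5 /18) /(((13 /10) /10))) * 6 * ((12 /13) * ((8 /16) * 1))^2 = 6000 /2197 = 2.73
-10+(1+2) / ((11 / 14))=-68 / 11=-6.18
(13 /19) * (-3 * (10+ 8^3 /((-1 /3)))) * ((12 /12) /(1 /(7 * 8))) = 3332784 /19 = 175409.68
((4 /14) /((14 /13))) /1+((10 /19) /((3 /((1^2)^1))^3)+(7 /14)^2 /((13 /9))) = 598501 /1307124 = 0.46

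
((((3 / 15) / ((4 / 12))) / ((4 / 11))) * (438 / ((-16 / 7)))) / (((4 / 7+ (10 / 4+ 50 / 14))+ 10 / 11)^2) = -299942181 / 54102760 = -5.54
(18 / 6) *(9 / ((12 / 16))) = 36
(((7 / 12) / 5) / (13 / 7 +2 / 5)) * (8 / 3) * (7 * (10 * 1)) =6860 / 711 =9.65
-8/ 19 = -0.42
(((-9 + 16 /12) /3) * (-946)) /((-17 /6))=-43516 /51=-853.25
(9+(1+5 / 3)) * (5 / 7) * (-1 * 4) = -100 / 3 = -33.33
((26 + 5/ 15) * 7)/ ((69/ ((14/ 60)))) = 3871/ 6210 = 0.62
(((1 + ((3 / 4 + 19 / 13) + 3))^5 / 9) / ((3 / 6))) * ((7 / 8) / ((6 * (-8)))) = -24609945484901 / 656992567296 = -37.46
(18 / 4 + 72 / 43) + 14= 1735 / 86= 20.17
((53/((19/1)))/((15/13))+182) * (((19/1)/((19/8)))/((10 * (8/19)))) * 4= 105118/75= 1401.57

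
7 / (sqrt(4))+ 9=25 / 2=12.50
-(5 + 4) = -9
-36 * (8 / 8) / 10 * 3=-54 / 5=-10.80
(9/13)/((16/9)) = 81/208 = 0.39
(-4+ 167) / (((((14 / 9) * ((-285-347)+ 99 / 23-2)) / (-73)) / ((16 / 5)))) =19704744 / 506905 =38.87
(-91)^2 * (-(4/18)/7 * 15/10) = -394.33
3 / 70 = 0.04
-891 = -891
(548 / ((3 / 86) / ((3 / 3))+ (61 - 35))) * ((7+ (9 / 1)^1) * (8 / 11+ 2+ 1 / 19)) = 438101888 / 467951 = 936.21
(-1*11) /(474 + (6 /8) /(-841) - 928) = 37004 /1527259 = 0.02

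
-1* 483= -483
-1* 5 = -5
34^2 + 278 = 1434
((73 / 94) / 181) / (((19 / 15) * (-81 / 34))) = -6205 / 4364091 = -0.00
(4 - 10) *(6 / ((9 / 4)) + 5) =-46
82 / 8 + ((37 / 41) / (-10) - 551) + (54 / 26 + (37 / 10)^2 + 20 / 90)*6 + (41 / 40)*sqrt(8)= -71140369 / 159900 + 41*sqrt(2) / 20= -442.01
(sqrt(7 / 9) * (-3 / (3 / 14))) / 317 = -14 * sqrt(7) / 951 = -0.04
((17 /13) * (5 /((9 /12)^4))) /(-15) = -4352 /3159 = -1.38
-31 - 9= -40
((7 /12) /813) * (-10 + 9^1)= -7 /9756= -0.00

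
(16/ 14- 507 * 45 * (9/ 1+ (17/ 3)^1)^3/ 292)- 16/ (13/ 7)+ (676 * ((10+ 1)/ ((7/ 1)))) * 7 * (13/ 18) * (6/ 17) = -82875718036/ 338793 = -244620.51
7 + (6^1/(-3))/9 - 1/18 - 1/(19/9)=2137/342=6.25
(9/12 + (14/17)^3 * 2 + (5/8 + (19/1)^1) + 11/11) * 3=2652081/39304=67.48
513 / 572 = 0.90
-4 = -4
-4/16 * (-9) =9/4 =2.25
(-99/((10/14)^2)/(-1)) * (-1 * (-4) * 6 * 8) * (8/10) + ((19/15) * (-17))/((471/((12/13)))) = 22811620564/765375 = 29804.50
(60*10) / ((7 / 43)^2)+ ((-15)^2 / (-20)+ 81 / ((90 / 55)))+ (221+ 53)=4498801 / 196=22953.07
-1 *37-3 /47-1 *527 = -26511 /47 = -564.06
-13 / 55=-0.24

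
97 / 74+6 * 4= 25.31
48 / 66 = 8 / 11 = 0.73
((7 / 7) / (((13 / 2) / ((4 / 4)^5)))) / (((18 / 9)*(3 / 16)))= 16 / 39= 0.41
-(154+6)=-160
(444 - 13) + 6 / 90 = 431.07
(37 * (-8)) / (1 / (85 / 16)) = -3145 / 2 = -1572.50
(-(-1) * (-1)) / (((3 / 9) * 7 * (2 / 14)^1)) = -3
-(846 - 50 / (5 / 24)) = -606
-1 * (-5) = 5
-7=-7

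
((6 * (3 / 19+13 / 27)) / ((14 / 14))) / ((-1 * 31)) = -656 / 5301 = -0.12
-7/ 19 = -0.37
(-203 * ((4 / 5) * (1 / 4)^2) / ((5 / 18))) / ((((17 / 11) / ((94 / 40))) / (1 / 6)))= -314853 / 34000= -9.26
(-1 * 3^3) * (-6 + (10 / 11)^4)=2101842 / 14641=143.56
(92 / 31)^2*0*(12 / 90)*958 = 0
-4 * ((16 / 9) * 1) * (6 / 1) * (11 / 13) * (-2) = 2816 / 39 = 72.21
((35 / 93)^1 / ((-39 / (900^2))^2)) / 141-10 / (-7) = 1151349.95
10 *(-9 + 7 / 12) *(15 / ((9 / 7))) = -17675 / 18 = -981.94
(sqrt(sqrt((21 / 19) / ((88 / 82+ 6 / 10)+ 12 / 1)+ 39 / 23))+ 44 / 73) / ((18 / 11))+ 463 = 464.07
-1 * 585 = -585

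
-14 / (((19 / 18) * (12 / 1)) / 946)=-19866 / 19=-1045.58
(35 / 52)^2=1225 / 2704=0.45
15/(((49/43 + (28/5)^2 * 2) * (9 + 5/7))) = 5375/222292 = 0.02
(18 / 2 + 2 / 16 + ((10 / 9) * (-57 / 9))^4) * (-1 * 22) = -115109227123 / 2125764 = -54149.58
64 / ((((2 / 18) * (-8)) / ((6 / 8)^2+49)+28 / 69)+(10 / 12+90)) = 0.70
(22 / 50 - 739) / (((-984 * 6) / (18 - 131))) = -130402 / 9225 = -14.14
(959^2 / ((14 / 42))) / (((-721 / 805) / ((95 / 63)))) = -1435359275 / 309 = -4645175.65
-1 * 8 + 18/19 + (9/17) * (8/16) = -4385/646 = -6.79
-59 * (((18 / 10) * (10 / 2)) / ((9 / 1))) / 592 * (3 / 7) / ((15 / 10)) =-59 / 2072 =-0.03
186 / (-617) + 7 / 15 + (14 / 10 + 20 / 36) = 58883 / 27765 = 2.12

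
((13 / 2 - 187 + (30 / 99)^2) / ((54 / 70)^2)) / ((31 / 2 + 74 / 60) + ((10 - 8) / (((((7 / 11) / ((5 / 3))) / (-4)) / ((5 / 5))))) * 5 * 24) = 16846830875 / 138793156722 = 0.12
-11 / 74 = -0.15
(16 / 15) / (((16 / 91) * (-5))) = -91 / 75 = -1.21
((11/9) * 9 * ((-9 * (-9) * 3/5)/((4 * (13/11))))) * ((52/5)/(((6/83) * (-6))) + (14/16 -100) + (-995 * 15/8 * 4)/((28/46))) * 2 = -101946633723/36400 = -2800731.70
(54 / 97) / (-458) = -27 / 22213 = -0.00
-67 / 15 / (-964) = 0.00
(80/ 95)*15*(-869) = -208560/ 19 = -10976.84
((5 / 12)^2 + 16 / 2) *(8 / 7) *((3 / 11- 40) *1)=-46759 / 126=-371.10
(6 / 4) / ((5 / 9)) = 2.70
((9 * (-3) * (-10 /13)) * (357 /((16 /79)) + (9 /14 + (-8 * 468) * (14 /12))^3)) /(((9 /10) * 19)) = -34287157388158875 /338884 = -101176678120.42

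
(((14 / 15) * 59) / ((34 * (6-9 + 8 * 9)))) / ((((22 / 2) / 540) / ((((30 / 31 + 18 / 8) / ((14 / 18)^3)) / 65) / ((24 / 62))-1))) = -6568293 / 7827820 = -0.84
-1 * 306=-306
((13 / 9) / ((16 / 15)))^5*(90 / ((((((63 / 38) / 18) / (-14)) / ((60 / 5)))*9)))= -110227609375 / 1327104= -83058.76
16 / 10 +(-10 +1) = -37 / 5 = -7.40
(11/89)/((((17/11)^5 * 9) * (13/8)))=14172488/14784970941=0.00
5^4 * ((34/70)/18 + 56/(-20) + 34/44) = -866375/693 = -1250.18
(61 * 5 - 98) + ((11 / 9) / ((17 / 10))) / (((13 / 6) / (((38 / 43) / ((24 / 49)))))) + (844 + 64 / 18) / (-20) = 70654249 / 427635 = 165.22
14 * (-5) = -70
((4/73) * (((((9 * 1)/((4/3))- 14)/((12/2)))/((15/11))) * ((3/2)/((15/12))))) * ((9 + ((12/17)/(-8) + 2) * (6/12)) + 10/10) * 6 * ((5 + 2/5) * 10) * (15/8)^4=-12993787125/5083136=-2556.25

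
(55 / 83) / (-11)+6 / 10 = 224 / 415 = 0.54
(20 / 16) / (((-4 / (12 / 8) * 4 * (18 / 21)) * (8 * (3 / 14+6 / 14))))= -245 / 9216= -0.03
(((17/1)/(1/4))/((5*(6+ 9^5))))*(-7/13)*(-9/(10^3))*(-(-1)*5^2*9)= 3213/12795250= 0.00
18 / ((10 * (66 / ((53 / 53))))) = 0.03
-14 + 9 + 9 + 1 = 5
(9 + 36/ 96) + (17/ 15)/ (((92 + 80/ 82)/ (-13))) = 1054003/ 114360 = 9.22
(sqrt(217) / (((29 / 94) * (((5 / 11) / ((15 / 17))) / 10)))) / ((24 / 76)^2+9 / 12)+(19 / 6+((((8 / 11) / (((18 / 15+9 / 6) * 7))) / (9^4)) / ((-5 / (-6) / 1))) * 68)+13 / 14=18622294 / 4546773+14930960 * sqrt(217) / 201637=1094.90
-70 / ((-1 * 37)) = 70 / 37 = 1.89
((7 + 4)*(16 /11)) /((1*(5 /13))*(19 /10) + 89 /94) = 9776 /1025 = 9.54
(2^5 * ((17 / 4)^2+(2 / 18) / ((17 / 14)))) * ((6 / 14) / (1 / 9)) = 266646 / 119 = 2240.72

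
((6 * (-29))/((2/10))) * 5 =-4350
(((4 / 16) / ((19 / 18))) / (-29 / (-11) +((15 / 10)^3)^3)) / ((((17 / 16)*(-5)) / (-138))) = 55959552 / 373648015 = 0.15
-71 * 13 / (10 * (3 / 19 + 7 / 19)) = -17537 / 100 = -175.37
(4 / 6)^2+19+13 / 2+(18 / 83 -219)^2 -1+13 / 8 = 23755126889 / 496008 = 47892.63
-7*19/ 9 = -133/ 9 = -14.78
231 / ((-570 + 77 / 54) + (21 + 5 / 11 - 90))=-137214 / 378449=-0.36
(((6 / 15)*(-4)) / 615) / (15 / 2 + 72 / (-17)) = -272 / 341325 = -0.00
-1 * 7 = -7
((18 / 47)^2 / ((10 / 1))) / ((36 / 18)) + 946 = 10448651 / 11045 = 946.01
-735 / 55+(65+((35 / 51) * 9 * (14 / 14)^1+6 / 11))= 10913 / 187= 58.36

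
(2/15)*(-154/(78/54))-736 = -750.22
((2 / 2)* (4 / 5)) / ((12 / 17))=17 / 15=1.13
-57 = -57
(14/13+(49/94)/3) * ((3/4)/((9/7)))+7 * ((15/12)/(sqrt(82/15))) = 32095/43992+35 * sqrt(1230)/328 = 4.47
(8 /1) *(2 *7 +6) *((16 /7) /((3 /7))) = 2560 /3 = 853.33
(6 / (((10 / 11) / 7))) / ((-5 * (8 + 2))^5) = -231 / 1562500000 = -0.00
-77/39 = -1.97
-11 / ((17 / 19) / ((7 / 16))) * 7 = -10241 / 272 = -37.65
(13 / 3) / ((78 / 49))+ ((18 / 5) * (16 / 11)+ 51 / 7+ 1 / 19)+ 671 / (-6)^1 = -6355474 / 65835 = -96.54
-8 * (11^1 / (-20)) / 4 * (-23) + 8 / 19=-4727 / 190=-24.88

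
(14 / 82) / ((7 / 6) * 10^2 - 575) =-21 / 56375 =-0.00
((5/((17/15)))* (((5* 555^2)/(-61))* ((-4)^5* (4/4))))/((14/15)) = 887112000000/7259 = 122208568.67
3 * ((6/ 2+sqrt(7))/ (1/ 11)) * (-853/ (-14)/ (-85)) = -84447/ 1190 - 28149 * sqrt(7)/ 1190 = -133.55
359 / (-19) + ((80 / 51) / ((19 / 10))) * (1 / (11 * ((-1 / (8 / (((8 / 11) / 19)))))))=-33509 / 969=-34.58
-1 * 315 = -315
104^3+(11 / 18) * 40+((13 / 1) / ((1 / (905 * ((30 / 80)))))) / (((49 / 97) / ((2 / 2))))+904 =4002608279 / 3528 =1134526.16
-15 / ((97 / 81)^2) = -98415 / 9409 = -10.46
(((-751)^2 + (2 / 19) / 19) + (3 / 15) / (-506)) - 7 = 515112644719 / 913330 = 563994.01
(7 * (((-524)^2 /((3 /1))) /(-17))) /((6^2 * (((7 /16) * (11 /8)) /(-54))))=17572864 /187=93972.53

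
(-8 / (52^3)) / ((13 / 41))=-41 / 228488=-0.00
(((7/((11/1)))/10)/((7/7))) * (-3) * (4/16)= -21/440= -0.05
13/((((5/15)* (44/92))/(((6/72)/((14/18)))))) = 2691/308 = 8.74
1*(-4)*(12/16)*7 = -21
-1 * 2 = -2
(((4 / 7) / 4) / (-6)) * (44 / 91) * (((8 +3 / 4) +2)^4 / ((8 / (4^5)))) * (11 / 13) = -413674921 / 24843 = -16651.57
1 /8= 0.12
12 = 12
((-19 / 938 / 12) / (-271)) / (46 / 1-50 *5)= -19 / 622276704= -0.00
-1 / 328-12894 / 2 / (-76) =528635 / 6232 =84.83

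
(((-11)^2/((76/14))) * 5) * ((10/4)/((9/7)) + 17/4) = 944405/1368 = 690.35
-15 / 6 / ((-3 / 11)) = 55 / 6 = 9.17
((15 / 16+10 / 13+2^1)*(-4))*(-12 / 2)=2313 / 26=88.96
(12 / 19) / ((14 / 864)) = 5184 / 133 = 38.98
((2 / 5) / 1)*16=32 / 5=6.40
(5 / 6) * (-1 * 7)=-35 / 6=-5.83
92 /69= 4 /3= 1.33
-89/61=-1.46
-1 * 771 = -771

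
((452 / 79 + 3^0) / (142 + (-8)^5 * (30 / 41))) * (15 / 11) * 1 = -326565 / 849202442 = -0.00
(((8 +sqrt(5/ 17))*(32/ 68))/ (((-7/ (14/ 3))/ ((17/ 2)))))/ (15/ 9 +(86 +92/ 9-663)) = 12*sqrt(85)/ 43231 +96/ 2543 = 0.04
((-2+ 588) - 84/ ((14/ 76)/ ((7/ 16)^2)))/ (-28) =-15959/ 896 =-17.81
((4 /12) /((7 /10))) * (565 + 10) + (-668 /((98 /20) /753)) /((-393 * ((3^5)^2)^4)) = 21368110183080807113500930 /78040054581686425973619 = 273.81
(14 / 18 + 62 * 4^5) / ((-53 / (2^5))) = -18284768 / 477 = -38332.85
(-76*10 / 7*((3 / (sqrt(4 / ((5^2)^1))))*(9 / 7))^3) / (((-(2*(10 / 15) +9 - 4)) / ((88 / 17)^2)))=285797160000 / 693889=411877.35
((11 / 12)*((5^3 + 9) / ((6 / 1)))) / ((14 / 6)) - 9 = -19 / 84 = -0.23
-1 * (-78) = 78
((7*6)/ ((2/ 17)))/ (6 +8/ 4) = 357/ 8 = 44.62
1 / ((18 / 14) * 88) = 7 / 792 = 0.01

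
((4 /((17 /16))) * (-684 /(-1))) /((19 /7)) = 16128 /17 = 948.71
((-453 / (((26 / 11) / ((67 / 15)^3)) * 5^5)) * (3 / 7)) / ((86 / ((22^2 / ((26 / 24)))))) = -241790594012 / 19870703125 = -12.17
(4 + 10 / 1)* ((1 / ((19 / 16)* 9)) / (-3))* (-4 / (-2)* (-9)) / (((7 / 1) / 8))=8.98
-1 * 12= -12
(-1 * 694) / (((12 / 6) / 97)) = -33659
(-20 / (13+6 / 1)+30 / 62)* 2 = -670 / 589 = -1.14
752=752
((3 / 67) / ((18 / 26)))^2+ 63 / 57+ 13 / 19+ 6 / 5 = 11489939 / 3838095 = 2.99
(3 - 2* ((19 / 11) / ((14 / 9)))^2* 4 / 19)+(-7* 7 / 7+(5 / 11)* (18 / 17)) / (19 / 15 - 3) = 6.24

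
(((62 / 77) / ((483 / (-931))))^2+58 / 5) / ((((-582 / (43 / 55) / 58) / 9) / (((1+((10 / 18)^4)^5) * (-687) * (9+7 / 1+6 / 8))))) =2346528940080994298803880865061807 / 20758485223237071941249100075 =113039.51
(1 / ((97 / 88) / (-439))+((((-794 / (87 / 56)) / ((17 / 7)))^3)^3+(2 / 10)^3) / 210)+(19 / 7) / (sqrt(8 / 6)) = -332384583468162696304355656235956148941560533330790857 / 86221308208555597740784582417503750+19*sqrt(3) / 14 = -3855016704967841393.64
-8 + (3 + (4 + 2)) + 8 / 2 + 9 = 14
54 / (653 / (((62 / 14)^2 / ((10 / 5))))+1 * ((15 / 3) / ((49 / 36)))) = 1271403 / 1654343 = 0.77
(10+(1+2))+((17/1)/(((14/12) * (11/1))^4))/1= 457011565/35153041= 13.00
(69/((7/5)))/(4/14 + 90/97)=33465/824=40.61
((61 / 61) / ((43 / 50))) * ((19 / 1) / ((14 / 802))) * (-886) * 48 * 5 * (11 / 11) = -81005208000 / 301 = -269120292.36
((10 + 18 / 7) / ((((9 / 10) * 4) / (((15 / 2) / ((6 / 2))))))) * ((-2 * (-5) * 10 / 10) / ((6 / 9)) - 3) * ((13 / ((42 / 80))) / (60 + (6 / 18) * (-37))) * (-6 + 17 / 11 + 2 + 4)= 136000 / 1617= 84.11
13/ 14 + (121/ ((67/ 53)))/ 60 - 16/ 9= 62983/ 84420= 0.75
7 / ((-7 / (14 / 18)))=-7 / 9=-0.78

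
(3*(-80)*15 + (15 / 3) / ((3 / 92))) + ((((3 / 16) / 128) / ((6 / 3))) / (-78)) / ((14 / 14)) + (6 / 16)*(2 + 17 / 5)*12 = -3422.37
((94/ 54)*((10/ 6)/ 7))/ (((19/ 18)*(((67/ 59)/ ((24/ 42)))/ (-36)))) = -443680/ 62377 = -7.11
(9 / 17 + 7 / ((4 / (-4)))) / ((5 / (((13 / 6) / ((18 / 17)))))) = -143 / 54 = -2.65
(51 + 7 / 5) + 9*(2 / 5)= 56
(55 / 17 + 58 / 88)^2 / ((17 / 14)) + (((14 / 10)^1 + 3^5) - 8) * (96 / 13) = 543509255943 / 309125960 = 1758.21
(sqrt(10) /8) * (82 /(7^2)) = 41 * sqrt(10) /196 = 0.66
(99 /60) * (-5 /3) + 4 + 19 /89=521 /356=1.46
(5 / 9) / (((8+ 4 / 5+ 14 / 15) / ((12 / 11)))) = 0.06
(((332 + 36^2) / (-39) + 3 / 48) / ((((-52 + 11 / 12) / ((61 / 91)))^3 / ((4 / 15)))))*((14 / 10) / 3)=94456781264 / 8059181219778325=0.00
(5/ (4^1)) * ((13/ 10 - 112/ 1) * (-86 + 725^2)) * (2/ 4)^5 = -581771673/ 256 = -2272545.60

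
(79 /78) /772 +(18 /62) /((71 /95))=51658559 /132535416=0.39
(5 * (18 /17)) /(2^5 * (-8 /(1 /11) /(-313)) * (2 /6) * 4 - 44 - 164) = -42255 /1564408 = -0.03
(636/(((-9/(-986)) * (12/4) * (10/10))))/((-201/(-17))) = 3553544/1809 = 1964.37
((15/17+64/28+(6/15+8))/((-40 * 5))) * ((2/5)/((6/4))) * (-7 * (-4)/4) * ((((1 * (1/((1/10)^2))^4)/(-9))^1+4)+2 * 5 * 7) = 344147707961/286875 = 1199643.43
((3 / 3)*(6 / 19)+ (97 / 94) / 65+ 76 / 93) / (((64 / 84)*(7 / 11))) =136439809 / 57580640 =2.37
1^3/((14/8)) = 4/7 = 0.57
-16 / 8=-2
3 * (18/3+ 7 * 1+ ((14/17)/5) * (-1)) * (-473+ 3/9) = -1547038/85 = -18200.45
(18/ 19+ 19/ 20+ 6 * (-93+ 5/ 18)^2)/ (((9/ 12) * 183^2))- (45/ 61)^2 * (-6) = 5.32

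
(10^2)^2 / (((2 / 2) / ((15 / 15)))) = 10000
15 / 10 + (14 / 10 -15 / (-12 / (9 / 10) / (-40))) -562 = -604.10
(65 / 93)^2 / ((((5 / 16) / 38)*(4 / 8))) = 1027520 / 8649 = 118.80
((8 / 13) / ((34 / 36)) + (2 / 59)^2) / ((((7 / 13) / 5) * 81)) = 2510740 / 33553359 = 0.07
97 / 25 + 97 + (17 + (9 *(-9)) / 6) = 5219 / 50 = 104.38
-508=-508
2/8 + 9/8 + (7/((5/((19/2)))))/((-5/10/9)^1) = -9521/40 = -238.02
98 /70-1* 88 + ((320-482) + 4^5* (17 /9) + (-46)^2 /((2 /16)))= 837613 /45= 18613.62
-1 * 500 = -500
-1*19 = -19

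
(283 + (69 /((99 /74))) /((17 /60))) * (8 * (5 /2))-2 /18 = 15652793 /1683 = 9300.53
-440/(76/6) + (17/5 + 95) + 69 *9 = 65043/95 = 684.66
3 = 3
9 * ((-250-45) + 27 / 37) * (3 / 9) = -32664 / 37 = -882.81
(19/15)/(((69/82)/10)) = 3116/207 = 15.05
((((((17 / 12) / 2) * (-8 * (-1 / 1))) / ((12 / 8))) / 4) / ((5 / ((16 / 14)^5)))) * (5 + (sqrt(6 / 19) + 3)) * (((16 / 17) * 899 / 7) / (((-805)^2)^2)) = 0.00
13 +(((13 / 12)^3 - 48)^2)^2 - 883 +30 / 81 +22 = 4767090.72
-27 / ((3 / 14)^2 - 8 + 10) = -13.20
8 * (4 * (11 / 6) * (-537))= -31504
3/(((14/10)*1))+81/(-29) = -0.65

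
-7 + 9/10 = -6.10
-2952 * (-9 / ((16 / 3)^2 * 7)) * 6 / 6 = 29889 / 224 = 133.43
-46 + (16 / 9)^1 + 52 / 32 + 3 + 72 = 2333 / 72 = 32.40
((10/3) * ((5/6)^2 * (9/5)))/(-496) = -25/2976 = -0.01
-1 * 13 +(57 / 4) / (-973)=-50653 / 3892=-13.01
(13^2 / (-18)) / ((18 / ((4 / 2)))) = -169 / 162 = -1.04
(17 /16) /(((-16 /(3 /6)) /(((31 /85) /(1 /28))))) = -217 /640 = -0.34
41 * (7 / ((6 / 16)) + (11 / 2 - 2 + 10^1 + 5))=9143 / 6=1523.83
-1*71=-71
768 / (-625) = -768 / 625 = -1.23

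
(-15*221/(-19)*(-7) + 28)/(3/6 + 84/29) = -1315034/3743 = -351.33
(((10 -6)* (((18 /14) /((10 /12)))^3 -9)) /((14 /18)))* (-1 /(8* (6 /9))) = 6167097 /1200500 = 5.14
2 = 2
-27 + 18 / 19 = -495 / 19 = -26.05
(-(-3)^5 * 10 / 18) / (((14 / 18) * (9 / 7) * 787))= 135 / 787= 0.17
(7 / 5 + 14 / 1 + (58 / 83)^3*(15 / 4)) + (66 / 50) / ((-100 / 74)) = 11223335323 / 714733750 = 15.70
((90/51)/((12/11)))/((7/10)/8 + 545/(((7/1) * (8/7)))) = 0.02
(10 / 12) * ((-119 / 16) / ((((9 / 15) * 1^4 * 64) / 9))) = -2975 / 2048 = -1.45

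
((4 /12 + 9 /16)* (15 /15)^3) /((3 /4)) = 43 /36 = 1.19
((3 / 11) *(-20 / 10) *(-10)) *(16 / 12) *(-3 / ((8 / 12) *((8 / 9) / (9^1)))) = -3645 / 11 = -331.36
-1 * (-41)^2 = -1681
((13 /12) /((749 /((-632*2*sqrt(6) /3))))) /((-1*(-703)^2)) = 0.00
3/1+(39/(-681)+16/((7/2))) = 11940/1589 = 7.51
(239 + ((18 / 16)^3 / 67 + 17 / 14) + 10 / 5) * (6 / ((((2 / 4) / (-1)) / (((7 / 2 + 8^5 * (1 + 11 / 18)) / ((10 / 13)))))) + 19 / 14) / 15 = -402427867934459 / 30256128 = -13300706.16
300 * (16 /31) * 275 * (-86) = -113520000 /31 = -3661935.48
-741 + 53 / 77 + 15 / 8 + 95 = -396357 / 616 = -643.44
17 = 17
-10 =-10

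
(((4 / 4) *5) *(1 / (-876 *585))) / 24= -1 / 2459808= -0.00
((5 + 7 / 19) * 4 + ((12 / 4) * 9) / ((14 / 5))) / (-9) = -2759 / 798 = -3.46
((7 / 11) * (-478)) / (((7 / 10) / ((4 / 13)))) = -19120 / 143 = -133.71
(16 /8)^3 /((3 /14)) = 112 /3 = 37.33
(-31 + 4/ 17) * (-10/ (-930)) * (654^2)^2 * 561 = -1052459438701968/ 31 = -33950304474257.03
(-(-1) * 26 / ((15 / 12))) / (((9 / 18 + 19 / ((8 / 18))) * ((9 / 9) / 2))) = 832 / 865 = 0.96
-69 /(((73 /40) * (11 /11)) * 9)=-920 /219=-4.20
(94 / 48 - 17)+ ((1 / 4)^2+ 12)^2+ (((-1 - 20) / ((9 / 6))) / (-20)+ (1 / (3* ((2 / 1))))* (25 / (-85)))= 8559071 / 65280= 131.11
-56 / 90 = -28 / 45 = -0.62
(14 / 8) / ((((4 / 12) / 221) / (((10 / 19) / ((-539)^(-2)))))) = 6741539805 / 38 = 177408942.24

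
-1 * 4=-4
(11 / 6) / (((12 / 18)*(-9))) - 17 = -623 / 36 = -17.31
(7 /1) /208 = 7 /208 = 0.03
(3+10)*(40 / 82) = 260 / 41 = 6.34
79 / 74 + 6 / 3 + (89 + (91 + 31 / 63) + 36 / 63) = 858419 / 4662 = 184.13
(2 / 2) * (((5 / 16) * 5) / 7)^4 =0.00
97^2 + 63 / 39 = 9410.62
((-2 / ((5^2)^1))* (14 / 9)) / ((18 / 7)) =-98 / 2025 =-0.05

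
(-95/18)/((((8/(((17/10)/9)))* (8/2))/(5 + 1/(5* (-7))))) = -9367/60480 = -0.15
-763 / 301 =-2.53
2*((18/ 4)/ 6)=3/ 2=1.50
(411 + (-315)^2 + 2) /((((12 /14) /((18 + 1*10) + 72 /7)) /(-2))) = -26702984 /3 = -8900994.67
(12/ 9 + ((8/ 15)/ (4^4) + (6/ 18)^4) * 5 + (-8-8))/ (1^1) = -37829/ 2592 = -14.59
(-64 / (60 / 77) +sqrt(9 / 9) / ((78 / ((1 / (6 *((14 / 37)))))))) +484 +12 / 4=13263617 / 32760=404.87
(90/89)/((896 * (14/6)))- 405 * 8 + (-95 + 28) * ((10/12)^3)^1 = -24708201275/7535808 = -3278.77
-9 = -9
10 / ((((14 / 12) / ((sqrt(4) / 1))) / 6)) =720 / 7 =102.86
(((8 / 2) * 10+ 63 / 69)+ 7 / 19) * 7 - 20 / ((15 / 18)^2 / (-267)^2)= -4485442792 / 2185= -2052834.23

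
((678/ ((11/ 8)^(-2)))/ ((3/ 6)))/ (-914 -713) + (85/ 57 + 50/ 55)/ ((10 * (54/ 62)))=-572958355/ 440695728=-1.30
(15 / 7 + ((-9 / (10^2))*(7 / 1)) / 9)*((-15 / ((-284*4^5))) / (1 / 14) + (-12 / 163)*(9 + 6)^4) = -25634916505227 / 3318210560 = -7725.52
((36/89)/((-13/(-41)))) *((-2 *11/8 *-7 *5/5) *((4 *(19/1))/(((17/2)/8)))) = 34550208/19669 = 1756.58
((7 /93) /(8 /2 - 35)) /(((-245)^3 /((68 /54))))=34 /163534210875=0.00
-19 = -19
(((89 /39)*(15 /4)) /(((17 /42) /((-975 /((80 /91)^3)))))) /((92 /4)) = -4225272597 /3203072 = -1319.13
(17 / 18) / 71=17 / 1278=0.01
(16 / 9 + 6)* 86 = 6020 / 9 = 668.89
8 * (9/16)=9/2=4.50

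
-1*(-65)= 65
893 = 893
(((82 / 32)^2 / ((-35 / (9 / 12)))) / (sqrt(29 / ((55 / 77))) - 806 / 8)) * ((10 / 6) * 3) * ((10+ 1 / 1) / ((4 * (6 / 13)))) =0.04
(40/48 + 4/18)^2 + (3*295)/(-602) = -34709/97524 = -0.36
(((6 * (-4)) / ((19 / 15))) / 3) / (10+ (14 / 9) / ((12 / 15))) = -432 / 817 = -0.53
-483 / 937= -0.52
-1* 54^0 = -1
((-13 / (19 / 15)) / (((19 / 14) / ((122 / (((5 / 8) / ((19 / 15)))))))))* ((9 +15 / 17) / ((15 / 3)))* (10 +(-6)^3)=6147488256 / 8075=761298.86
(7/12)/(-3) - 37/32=-389/288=-1.35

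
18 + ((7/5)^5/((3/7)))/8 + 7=26.57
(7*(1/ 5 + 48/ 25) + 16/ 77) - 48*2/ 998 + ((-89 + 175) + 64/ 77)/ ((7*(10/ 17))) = 242328276/ 6724025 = 36.04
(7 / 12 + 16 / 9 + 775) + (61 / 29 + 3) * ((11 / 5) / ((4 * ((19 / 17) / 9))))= 79340431 / 99180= 799.96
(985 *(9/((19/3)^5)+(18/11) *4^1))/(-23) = -175628637225/626453047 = -280.35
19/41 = 0.46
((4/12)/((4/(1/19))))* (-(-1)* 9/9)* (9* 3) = 9/76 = 0.12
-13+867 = 854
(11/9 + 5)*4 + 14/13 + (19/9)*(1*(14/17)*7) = 8428/221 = 38.14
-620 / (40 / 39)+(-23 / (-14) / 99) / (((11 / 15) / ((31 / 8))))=-24572987 / 40656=-604.41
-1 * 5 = -5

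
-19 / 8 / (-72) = 19 / 576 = 0.03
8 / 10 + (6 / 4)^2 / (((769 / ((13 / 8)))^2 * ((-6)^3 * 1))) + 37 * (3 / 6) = 350615570611 / 18166609920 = 19.30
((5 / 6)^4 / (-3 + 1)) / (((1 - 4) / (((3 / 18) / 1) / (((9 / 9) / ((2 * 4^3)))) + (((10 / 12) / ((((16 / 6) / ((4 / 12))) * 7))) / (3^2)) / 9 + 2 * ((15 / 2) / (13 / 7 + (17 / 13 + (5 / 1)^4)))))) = 20766706724375 / 12097498065408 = 1.72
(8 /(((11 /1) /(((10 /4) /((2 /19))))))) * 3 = 570 /11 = 51.82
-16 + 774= 758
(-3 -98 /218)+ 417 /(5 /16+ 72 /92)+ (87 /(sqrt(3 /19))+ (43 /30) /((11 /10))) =29 *sqrt(57)+ 548869669 /1449591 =597.58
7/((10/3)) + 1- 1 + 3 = 51/10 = 5.10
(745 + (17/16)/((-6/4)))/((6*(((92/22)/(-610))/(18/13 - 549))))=47404918715/4784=9909054.92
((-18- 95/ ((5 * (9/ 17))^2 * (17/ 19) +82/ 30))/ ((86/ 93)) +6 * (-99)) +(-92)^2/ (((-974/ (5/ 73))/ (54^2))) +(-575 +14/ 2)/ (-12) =-925424661373231/ 400071187644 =-2313.15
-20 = -20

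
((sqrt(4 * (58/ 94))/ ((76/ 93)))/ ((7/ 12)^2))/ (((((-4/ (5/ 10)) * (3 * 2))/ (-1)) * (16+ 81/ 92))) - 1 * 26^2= -676+ 12834 * sqrt(1363)/ 67954621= -675.99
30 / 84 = 5 / 14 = 0.36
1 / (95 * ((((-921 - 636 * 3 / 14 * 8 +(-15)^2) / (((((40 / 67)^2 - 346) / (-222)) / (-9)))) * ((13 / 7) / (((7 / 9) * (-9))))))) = -88699457 / 23083930682280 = -0.00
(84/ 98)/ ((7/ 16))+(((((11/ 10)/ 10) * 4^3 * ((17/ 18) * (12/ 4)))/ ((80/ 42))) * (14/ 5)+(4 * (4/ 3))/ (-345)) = 198202618/ 6339375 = 31.27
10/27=0.37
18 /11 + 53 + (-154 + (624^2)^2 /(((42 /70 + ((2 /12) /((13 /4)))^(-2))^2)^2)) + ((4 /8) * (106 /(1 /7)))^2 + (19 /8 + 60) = 503254090930156275473 /3657071704302808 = 137611.22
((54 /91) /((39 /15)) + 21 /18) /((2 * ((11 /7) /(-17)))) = -168317 /22308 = -7.55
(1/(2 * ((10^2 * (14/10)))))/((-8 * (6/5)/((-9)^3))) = 243/896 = 0.27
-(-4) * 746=2984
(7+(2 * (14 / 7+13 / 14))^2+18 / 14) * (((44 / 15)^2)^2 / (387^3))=7822276352 / 143778520816875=0.00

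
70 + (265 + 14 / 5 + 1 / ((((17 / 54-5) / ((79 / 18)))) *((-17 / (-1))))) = 7263204 / 21505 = 337.74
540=540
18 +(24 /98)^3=2119410 /117649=18.01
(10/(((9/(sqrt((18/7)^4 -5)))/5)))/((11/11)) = 50 * sqrt(92971)/441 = 34.57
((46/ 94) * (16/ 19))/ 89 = 368/ 79477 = 0.00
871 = 871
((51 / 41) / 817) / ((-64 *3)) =-17 / 2143808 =-0.00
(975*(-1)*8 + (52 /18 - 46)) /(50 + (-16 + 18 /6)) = -70588 /333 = -211.98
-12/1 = -12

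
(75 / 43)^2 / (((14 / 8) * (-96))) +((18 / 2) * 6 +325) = 39241301 / 103544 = 378.98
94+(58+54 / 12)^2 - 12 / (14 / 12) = 111719 / 28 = 3989.96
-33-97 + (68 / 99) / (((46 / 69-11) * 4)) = -133007 / 1023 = -130.02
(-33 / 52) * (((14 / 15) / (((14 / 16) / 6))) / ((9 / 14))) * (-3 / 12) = 308 / 195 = 1.58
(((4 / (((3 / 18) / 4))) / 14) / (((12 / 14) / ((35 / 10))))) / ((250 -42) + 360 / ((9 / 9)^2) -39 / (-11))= 308 / 6287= 0.05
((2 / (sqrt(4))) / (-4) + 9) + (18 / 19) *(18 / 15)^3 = 98677 / 9500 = 10.39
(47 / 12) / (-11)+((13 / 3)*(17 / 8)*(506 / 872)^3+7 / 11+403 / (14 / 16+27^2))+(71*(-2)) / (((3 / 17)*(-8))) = 13186960062936661 / 127762049496576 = 103.22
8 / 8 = 1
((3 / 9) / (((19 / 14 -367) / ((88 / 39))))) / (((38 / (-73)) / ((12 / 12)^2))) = 44968 / 11379537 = 0.00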